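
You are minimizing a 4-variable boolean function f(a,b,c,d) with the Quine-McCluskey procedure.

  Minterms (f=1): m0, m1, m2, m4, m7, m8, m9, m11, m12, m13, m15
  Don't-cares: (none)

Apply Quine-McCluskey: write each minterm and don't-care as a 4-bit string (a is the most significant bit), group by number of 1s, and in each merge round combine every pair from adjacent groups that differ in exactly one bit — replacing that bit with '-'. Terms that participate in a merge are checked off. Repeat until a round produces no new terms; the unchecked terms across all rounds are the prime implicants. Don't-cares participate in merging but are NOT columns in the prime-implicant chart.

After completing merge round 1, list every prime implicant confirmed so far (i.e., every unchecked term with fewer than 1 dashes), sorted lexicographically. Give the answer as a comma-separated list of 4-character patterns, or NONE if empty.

[col 0] 0000*, 0001*, 0010*, 0100*, 0111*, 1000*, 1001*, 1011*, 1100*, 1101*, 1111*
[col 1] -000*, -001*, -100*, -111, 0-00*, 00-0, 000-*, 1-00*, 1-01*, 1-11*, 10-1*, 100-*, 11-1*, 110-*
[col 2] --00, -00-, 1--1, 1-0-
Prime implicants: --00, -00-, -111, 00-0, 1--1, 1-0-

NONE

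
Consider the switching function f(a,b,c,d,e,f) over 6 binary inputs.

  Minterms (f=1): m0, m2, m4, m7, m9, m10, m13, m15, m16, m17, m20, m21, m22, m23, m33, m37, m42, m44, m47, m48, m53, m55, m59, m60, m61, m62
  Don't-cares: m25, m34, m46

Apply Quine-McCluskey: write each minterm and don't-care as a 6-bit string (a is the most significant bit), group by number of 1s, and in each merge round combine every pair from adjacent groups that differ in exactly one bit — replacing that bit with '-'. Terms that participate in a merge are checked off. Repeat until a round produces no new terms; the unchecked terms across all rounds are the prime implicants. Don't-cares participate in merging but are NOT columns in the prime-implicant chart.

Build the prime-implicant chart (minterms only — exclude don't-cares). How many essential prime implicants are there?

8

size-2^0 implicants → 000000(✓)  000010(✓)  000100(✓)  000111(✓)  001001(✓)  001010(✓)  001101(✓)  001111(✓)  010000(✓)  010001(✓)  010100(✓)  010101(✓)  010110(✓)  010111(✓)  011001(✓)  100001(✓)  100010(✓)  100101(✓)  101010(✓)  101100(✓)  101110(✓)  101111(✓)  110000(✓)  110101(✓)  110111(✓)  111011  111100(✓)  111101(✓)  111110(✓)
size-2^1 implicants → -00010(✓)  -01010(✓)  -01111  -10000  -10101(✓)  -10111(✓)  0-0000(✓)  0-0100(✓)  0-0111  0-1001  00-010(✓)  00-111  000-00(✓)  0000-0  001-01  0011-1  01-001  010-00(✓)  010-01(✓)  01000-(✓)  0101-0(✓)  0101-1(✓)  01010-(✓)  01011-(✓)  1-0101  1-1100(✓)  1-1110(✓)  10-010(✓)  100-01  101-10  1011-0(✓)  10111-  11-101  1101-1(✓)  1111-0(✓)  11110-
size-2^2 implicants → -0-010  -101-1  0-0-00  010-0-  0101--  1-11-0
Unchecked terms (primes): -0-010, -01111, -10000, -101-1, 0-0-00, 0-0111, 0-1001, 00-111, 0000-0, 001-01, 0011-1, 01-001, 010-0-, 0101--, 1-0101, 1-11-0, 100-01, 101-10, 10111-, 11-101, 111011, 11110-
Minterm coverage:
  m0 ⊆ 0-0-00,0000-0
  m2 ⊆ -0-010,0000-0
  m4 ⊆ 0-0-00 [E]
  m7 ⊆ 0-0111,00-111
  m9 ⊆ 0-1001,001-01
  m10 ⊆ -0-010 [E]
  m13 ⊆ 001-01,0011-1
  m15 ⊆ -01111,00-111,0011-1
  m16 ⊆ -10000,0-0-00,010-0-
  m17 ⊆ 01-001,010-0-
  m20 ⊆ 0-0-00,010-0-,0101--
  m21 ⊆ -101-1,010-0-,0101--
  m22 ⊆ 0101-- [E]
  m23 ⊆ -101-1,0-0111,0101--
  m33 ⊆ 100-01 [E]
  m37 ⊆ 1-0101,100-01
  m42 ⊆ -0-010,101-10
  m44 ⊆ 1-11-0 [E]
  m47 ⊆ -01111,10111-
  m48 ⊆ -10000 [E]
  m53 ⊆ -101-1,1-0101,11-101
  m55 ⊆ -101-1 [E]
  m59 ⊆ 111011 [E]
  m60 ⊆ 1-11-0,11110-
  m61 ⊆ 11-101,11110-
  m62 ⊆ 1-11-0 [E]
E = {-0-010, -10000, -101-1, 0-0-00, 0101--, 1-11-0, 100-01, 111011}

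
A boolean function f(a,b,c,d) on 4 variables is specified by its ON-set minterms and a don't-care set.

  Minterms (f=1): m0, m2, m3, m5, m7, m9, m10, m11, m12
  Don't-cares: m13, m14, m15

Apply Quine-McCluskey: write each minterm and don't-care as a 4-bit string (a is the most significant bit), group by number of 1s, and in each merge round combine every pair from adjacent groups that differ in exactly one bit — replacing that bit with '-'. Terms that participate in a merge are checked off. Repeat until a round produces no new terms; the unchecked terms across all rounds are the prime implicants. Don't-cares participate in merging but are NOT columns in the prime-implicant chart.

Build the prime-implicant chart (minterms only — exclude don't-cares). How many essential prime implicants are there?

4

size-2^0 implicants → 0000(✓)  0010(✓)  0011(✓)  0101(✓)  0111(✓)  1001(✓)  1010(✓)  1011(✓)  1100(✓)  1101(✓)  1110(✓)  1111(✓)
size-2^1 implicants → -010(✓)  -011(✓)  -101(✓)  -111(✓)  0-11(✓)  00-0  001-(✓)  01-1(✓)  1-01(✓)  1-10(✓)  1-11(✓)  10-1(✓)  101-(✓)  11-0(✓)  11-1(✓)  110-(✓)  111-(✓)
size-2^2 implicants → --11  -01-  -1-1  1--1  1-1-  11--
Unchecked terms (primes): --11, -01-, -1-1, 00-0, 1--1, 1-1-, 11--
Minterm coverage:
  m0 ⊆ 00-0 [E]
  m2 ⊆ -01-,00-0
  m3 ⊆ --11,-01-
  m5 ⊆ -1-1 [E]
  m7 ⊆ --11,-1-1
  m9 ⊆ 1--1 [E]
  m10 ⊆ -01-,1-1-
  m11 ⊆ --11,-01-,1--1,1-1-
  m12 ⊆ 11-- [E]
E = {-1-1, 00-0, 1--1, 11--}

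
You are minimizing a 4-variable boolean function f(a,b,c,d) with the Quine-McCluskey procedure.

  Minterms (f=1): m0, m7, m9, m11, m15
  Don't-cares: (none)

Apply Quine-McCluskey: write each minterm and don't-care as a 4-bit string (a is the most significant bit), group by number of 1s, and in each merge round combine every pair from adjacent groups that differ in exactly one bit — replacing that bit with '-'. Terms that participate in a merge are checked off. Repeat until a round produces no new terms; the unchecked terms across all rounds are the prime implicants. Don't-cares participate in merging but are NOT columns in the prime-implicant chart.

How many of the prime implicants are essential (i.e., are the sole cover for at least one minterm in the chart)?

Round 0: 0000 0111✓ 1001✓ 1011✓ 1111✓
Round 1: -111 1-11 10-1
PIs = {-111, 0000, 1-11, 10-1}
Coverage chart:
  m0: 0000 ←essential
  m7: -111 ←essential
  m9: 10-1 ←essential
  m11: 1-11,10-1
  m15: -111,1-11
Essential: -111, 0000, 10-1

3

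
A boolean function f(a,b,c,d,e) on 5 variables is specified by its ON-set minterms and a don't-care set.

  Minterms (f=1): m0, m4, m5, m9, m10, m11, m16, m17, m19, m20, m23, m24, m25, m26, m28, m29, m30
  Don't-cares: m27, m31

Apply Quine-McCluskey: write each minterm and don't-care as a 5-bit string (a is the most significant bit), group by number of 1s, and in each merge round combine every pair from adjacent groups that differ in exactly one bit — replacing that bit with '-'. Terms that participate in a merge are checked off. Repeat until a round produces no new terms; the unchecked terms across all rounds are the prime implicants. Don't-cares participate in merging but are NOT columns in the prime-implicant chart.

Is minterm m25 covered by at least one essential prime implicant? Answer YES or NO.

size-2^0 implicants → 00000(✓)  00100(✓)  00101(✓)  01001(✓)  01010(✓)  01011(✓)  10000(✓)  10001(✓)  10011(✓)  10100(✓)  10111(✓)  11000(✓)  11001(✓)  11010(✓)  11011(✓)  11100(✓)  11101(✓)  11110(✓)  11111(✓)
size-2^1 implicants → -0000(✓)  -0100(✓)  -1001(✓)  -1010(✓)  -1011(✓)  00-00(✓)  0010-  010-1(✓)  0101-(✓)  1-000(✓)  1-001(✓)  1-011(✓)  1-100(✓)  1-111(✓)  10-00(✓)  10-11(✓)  100-1(✓)  1000-(✓)  11-00(✓)  11-01(✓)  11-10(✓)  11-11(✓)  110-0(✓)  110-1(✓)  1100-(✓)  1101-(✓)  111-0(✓)  111-1(✓)  1110-(✓)  1111-(✓)
size-2^2 implicants → -0-00  -10-1  -101-  1--00  1--11  1-0-1  1-00-  11--0(✓)  11--1(✓)  11-0-(✓)  11-1-(✓)  110--(✓)  111--(✓)
size-2^3 implicants → 11---
Unchecked terms (primes): -0-00, -10-1, -101-, 0010-, 1--00, 1--11, 1-0-1, 1-00-, 11---
Minterm coverage:
  m0 ⊆ -0-00 [E]
  m4 ⊆ -0-00,0010-
  m5 ⊆ 0010- [E]
  m9 ⊆ -10-1 [E]
  m10 ⊆ -101- [E]
  m11 ⊆ -10-1,-101-
  m16 ⊆ -0-00,1--00,1-00-
  m17 ⊆ 1-0-1,1-00-
  m19 ⊆ 1--11,1-0-1
  m20 ⊆ -0-00,1--00
  m23 ⊆ 1--11 [E]
  m24 ⊆ 1--00,1-00-,11---
  m25 ⊆ -10-1,1-0-1,1-00-,11---
  m26 ⊆ -101-,11---
  m28 ⊆ 1--00,11---
  m29 ⊆ 11--- [E]
  m30 ⊆ 11--- [E]
E = {-0-00, -10-1, -101-, 0010-, 1--11, 11---}

YES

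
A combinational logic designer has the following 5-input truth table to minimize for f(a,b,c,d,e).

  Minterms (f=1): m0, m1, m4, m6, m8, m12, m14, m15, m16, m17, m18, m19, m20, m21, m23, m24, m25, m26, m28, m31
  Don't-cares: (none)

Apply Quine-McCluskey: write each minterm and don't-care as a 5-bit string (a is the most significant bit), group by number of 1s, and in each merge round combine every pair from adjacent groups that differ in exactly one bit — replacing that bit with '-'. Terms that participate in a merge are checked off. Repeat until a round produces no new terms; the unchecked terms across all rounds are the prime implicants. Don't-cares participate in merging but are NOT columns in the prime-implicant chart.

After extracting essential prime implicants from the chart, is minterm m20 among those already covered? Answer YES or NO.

[col 0] 00000*, 00001*, 00100*, 00110*, 01000*, 01100*, 01110*, 01111*, 10000*, 10001*, 10010*, 10011*, 10100*, 10101*, 10111*, 11000*, 11001*, 11010*, 11100*, 11111*
[col 1] -0000*, -0001*, -0100*, -1000*, -1100*, -1111, 0-000*, 0-100*, 0-110*, 00-00*, 0000-*, 001-0*, 01-00*, 011-0*, 0111-, 1-000*, 1-001*, 1-010*, 1-100*, 1-111, 10-00*, 10-01*, 10-11*, 100-0*, 100-1*, 1000-*, 1001-*, 101-1*, 1010-*, 11-00*, 110-0*, 1100-*
[col 2] --000*, --100*, -0-00*, -000-, -1-00*, 0--00*, 0-1-0, 1--00*, 1-0-0, 1-00-, 10--1, 10-0-, 100--
[col 3] ---00
Prime implicants: ---00, -000-, -1111, 0-1-0, 0111-, 1-0-0, 1-00-, 1-111, 10--1, 10-0-, 100--
PI chart (minterm → PIs covering it):
  0 | ---00,-000-
  1 | -000-  (sole → essential)
  4 | ---00,0-1-0
  6 | 0-1-0  (sole → essential)
  8 | ---00  (sole → essential)
  12 | ---00,0-1-0
  14 | 0-1-0,0111-
  15 | -1111,0111-
  16 | ---00,-000-,1-0-0,1-00-,10-0-,100--
  17 | -000-,1-00-,10--1,10-0-,100--
  18 | 1-0-0,100--
  19 | 10--1,100--
  20 | ---00,10-0-
  21 | 10--1,10-0-
  23 | 1-111,10--1
  24 | ---00,1-0-0,1-00-
  25 | 1-00-  (sole → essential)
  26 | 1-0-0  (sole → essential)
  28 | ---00  (sole → essential)
  31 | -1111,1-111
Essential prime implicants: ---00, -000-, 0-1-0, 1-0-0, 1-00-

YES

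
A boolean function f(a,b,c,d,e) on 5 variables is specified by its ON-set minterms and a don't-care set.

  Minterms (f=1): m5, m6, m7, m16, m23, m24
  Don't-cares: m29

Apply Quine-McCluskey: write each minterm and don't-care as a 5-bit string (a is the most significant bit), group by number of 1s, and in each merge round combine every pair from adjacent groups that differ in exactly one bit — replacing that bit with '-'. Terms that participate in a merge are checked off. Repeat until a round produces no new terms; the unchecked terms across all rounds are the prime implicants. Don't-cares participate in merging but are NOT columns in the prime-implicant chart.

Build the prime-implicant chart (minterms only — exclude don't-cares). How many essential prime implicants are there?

4

[col 0] 00101*, 00110*, 00111*, 10000*, 10111*, 11000*, 11101
[col 1] -0111, 001-1, 0011-, 1-000
Prime implicants: -0111, 001-1, 0011-, 1-000, 11101
PI chart (minterm → PIs covering it):
  5 | 001-1  (sole → essential)
  6 | 0011-  (sole → essential)
  7 | -0111,001-1,0011-
  16 | 1-000  (sole → essential)
  23 | -0111  (sole → essential)
  24 | 1-000  (sole → essential)
Essential prime implicants: -0111, 001-1, 0011-, 1-000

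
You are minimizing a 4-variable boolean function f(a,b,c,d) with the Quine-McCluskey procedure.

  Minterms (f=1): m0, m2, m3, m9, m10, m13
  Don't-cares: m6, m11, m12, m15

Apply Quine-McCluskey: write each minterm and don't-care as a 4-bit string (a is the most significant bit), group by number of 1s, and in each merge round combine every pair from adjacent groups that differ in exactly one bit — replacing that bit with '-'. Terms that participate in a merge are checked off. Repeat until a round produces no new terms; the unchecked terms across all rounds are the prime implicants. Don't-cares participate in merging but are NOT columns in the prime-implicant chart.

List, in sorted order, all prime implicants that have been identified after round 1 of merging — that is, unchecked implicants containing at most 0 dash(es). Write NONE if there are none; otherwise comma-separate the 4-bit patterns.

Round 0: 0000✓ 0010✓ 0011✓ 0110✓ 1001✓ 1010✓ 1011✓ 1100✓ 1101✓ 1111✓
Round 1: -010✓ -011✓ 0-10 00-0 001-✓ 1-01✓ 1-11✓ 10-1✓ 101-✓ 11-1✓ 110-
Round 2: -01- 1--1
PIs = {-01-, 0-10, 00-0, 1--1, 110-}

NONE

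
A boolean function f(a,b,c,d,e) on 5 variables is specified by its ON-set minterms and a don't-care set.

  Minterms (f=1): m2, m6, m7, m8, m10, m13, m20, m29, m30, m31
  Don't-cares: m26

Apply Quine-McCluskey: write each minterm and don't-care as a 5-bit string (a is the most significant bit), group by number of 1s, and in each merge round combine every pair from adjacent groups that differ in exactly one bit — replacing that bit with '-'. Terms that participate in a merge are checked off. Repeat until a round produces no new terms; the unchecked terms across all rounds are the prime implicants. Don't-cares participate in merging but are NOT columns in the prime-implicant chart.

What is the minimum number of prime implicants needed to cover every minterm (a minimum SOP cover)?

6

size-2^0 implicants → 00010(✓)  00110(✓)  00111(✓)  01000(✓)  01010(✓)  01101(✓)  10100  11010(✓)  11101(✓)  11110(✓)  11111(✓)
size-2^1 implicants → -1010  -1101  0-010  00-10  0011-  010-0  11-10  111-1  1111-
Unchecked terms (primes): -1010, -1101, 0-010, 00-10, 0011-, 010-0, 10100, 11-10, 111-1, 1111-
Minterm coverage:
  m2 ⊆ 0-010,00-10
  m6 ⊆ 00-10,0011-
  m7 ⊆ 0011- [E]
  m8 ⊆ 010-0 [E]
  m10 ⊆ -1010,0-010,010-0
  m13 ⊆ -1101 [E]
  m20 ⊆ 10100 [E]
  m29 ⊆ -1101,111-1
  m30 ⊆ 11-10,1111-
  m31 ⊆ 111-1,1111-
E = {-1101, 0011-, 010-0, 10100}
Petrick residual → 0-010, 1111-
Cover = bcd'e + a'c'de' + a'b'cd + a'bc'e' + ab'cd'e' + abcd  |cover|=6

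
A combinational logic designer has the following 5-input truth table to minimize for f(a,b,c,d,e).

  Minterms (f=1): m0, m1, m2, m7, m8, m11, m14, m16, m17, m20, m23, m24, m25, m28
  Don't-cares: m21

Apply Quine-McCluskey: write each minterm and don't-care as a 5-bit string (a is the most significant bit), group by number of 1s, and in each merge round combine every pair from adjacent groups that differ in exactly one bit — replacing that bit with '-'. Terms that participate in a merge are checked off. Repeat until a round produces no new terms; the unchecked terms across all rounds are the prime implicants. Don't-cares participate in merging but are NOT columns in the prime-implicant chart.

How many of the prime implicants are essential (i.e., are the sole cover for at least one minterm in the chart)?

Round 0: 00000✓ 00001✓ 00010✓ 00111✓ 01000✓ 01011 01110 10000✓ 10001✓ 10100✓ 10101✓ 10111✓ 11000✓ 11001✓ 11100✓
Round 1: -0000✓ -0001✓ -0111 -1000✓ 0-000✓ 000-0 0000-✓ 1-000✓ 1-001✓ 1-100✓ 10-00✓ 10-01✓ 1000-✓ 101-1 1010-✓ 11-00✓ 1100-✓
Round 2: --000 -000- 1--00 1-00- 10-0-
PIs = {--000, -000-, -0111, 000-0, 01011, 01110, 1--00, 1-00-, 10-0-, 101-1}
Coverage chart:
  m0: --000,-000-,000-0
  m1: -000- ←essential
  m2: 000-0 ←essential
  m7: -0111 ←essential
  m8: --000 ←essential
  m11: 01011 ←essential
  m14: 01110 ←essential
  m16: --000,-000-,1--00,1-00-,10-0-
  m17: -000-,1-00-,10-0-
  m20: 1--00,10-0-
  m23: -0111,101-1
  m24: --000,1--00,1-00-
  m25: 1-00- ←essential
  m28: 1--00 ←essential
Essential: --000, -000-, -0111, 000-0, 01011, 01110, 1--00, 1-00-

8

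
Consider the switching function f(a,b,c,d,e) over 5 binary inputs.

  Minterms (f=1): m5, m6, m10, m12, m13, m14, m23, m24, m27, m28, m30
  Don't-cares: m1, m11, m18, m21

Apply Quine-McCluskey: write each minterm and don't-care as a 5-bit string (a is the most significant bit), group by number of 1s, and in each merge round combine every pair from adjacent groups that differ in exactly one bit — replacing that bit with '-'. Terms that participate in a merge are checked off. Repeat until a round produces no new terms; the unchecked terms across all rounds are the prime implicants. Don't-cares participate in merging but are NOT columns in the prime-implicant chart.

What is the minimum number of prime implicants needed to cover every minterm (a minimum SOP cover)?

7

[col 0] 00001*, 00101*, 00110*, 01010*, 01011*, 01100*, 01101*, 01110*, 10010, 10101*, 10111*, 11000*, 11011*, 11100*, 11110*
[col 1] -0101, -1011, -1100*, -1110*, 0-101, 0-110, 00-01, 01-10, 0101-, 011-0*, 0110-, 101-1, 11-00, 111-0*
[col 2] -11-0
Prime implicants: -0101, -1011, -11-0, 0-101, 0-110, 00-01, 01-10, 0101-, 0110-, 10010, 101-1, 11-00
PI chart (minterm → PIs covering it):
  5 | -0101,0-101,00-01
  6 | 0-110  (sole → essential)
  10 | 01-10,0101-
  12 | -11-0,0110-
  13 | 0-101,0110-
  14 | -11-0,0-110,01-10
  23 | 101-1  (sole → essential)
  24 | 11-00  (sole → essential)
  27 | -1011  (sole → essential)
  28 | -11-0,11-00
  30 | -11-0  (sole → essential)
Essential prime implicants: -1011, -11-0, 0-110, 101-1, 11-00
Petrick residual → 0-101, 01-10
Minimum SOP uses 7 PIs: bc'de + bce' + a'cd'e + a'cde' + a'bde' + ab'ce + abd'e'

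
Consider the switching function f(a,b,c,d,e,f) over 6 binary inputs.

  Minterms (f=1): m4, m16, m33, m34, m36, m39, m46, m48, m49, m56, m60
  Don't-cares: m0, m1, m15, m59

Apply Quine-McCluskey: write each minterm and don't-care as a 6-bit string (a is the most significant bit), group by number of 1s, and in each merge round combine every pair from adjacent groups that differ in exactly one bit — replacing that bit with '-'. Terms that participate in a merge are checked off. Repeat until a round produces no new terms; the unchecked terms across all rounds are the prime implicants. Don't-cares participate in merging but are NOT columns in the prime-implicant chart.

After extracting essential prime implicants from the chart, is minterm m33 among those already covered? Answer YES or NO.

[col 0] 000000*, 000001*, 000100*, 001111, 010000*, 100001*, 100010, 100100*, 100111, 101110, 110000*, 110001*, 111000*, 111011, 111100*
[col 1] -00001, -00100, -10000, 0-0000, 000-00, 00000-, 1-0001, 11-000, 11000-, 111-00
Prime implicants: -00001, -00100, -10000, 0-0000, 000-00, 00000-, 001111, 1-0001, 100010, 100111, 101110, 11-000, 11000-, 111-00, 111011
PI chart (minterm → PIs covering it):
  4 | -00100,000-00
  16 | -10000,0-0000
  33 | -00001,1-0001
  34 | 100010  (sole → essential)
  36 | -00100  (sole → essential)
  39 | 100111  (sole → essential)
  46 | 101110  (sole → essential)
  48 | -10000,11-000,11000-
  49 | 1-0001,11000-
  56 | 11-000,111-00
  60 | 111-00  (sole → essential)
Essential prime implicants: -00100, 100010, 100111, 101110, 111-00

NO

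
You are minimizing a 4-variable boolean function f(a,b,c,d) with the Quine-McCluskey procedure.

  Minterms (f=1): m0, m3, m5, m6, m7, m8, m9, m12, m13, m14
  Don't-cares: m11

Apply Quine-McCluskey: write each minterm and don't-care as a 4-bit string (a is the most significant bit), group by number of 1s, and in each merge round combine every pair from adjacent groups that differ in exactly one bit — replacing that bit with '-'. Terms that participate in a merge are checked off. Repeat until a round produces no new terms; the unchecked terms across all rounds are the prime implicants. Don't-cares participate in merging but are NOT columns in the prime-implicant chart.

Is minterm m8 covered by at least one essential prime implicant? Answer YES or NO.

Round 0: 0000✓ 0011✓ 0101✓ 0110✓ 0111✓ 1000✓ 1001✓ 1011✓ 1100✓ 1101✓ 1110✓
Round 1: -000 -011 -101 -110 0-11 01-1 011- 1-00✓ 1-01✓ 10-1 100-✓ 11-0 110-✓
Round 2: 1-0-
PIs = {-000, -011, -101, -110, 0-11, 01-1, 011-, 1-0-, 10-1, 11-0}
Coverage chart:
  m0: -000 ←essential
  m3: -011,0-11
  m5: -101,01-1
  m6: -110,011-
  m7: 0-11,01-1,011-
  m8: -000,1-0-
  m9: 1-0-,10-1
  m12: 1-0-,11-0
  m13: -101,1-0-
  m14: -110,11-0
Essential: -000

YES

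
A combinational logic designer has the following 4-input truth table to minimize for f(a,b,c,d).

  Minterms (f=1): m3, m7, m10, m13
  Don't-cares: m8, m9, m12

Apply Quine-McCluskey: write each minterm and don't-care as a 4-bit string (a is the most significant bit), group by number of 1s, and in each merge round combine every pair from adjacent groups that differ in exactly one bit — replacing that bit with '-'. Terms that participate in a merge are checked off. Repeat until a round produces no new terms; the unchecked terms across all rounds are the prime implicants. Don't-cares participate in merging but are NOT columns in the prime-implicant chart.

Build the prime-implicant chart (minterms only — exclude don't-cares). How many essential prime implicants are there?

3

size-2^0 implicants → 0011(✓)  0111(✓)  1000(✓)  1001(✓)  1010(✓)  1100(✓)  1101(✓)
size-2^1 implicants → 0-11  1-00(✓)  1-01(✓)  10-0  100-(✓)  110-(✓)
size-2^2 implicants → 1-0-
Unchecked terms (primes): 0-11, 1-0-, 10-0
Minterm coverage:
  m3 ⊆ 0-11 [E]
  m7 ⊆ 0-11 [E]
  m10 ⊆ 10-0 [E]
  m13 ⊆ 1-0- [E]
E = {0-11, 1-0-, 10-0}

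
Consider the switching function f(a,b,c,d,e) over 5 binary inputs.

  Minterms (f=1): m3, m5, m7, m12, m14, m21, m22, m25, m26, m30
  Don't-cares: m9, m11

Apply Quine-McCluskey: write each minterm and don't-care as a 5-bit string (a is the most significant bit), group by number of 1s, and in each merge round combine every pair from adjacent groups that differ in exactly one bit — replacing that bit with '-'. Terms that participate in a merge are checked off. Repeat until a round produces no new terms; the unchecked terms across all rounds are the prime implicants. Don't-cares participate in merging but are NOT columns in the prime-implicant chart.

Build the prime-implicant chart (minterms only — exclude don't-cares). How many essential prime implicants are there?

5

[col 0] 00011*, 00101*, 00111*, 01001*, 01011*, 01100*, 01110*, 10101*, 10110*, 11001*, 11010*, 11110*
[col 1] -0101, -1001, -1110, 0-011, 00-11, 001-1, 010-1, 011-0, 1-110, 11-10
Prime implicants: -0101, -1001, -1110, 0-011, 00-11, 001-1, 010-1, 011-0, 1-110, 11-10
PI chart (minterm → PIs covering it):
  3 | 0-011,00-11
  5 | -0101,001-1
  7 | 00-11,001-1
  12 | 011-0  (sole → essential)
  14 | -1110,011-0
  21 | -0101  (sole → essential)
  22 | 1-110  (sole → essential)
  25 | -1001  (sole → essential)
  26 | 11-10  (sole → essential)
  30 | -1110,1-110,11-10
Essential prime implicants: -0101, -1001, 011-0, 1-110, 11-10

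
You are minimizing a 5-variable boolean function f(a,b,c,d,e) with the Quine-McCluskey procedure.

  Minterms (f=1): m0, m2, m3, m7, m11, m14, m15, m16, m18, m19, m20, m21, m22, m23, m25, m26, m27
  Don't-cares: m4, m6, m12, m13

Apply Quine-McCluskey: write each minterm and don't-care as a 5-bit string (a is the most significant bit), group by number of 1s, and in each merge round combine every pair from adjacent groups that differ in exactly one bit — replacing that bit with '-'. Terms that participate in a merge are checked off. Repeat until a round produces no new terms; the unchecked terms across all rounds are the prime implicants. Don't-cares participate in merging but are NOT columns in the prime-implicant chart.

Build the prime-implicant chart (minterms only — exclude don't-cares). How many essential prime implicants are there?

size-2^0 implicants → 00000(✓)  00010(✓)  00011(✓)  00100(✓)  00110(✓)  00111(✓)  01011(✓)  01100(✓)  01101(✓)  01110(✓)  01111(✓)  10000(✓)  10010(✓)  10011(✓)  10100(✓)  10101(✓)  10110(✓)  10111(✓)  11001(✓)  11010(✓)  11011(✓)
size-2^1 implicants → -0000(✓)  -0010(✓)  -0011(✓)  -0100(✓)  -0110(✓)  -0111(✓)  -1011(✓)  0-011(✓)  0-100(✓)  0-110(✓)  0-111(✓)  00-00(✓)  00-10(✓)  00-11(✓)  000-0(✓)  0001-(✓)  001-0(✓)  0011-(✓)  01-11(✓)  011-0(✓)  011-1(✓)  0110-(✓)  0111-(✓)  1-010(✓)  1-011(✓)  10-00(✓)  10-10(✓)  10-11(✓)  100-0(✓)  1001-(✓)  101-0(✓)  101-1(✓)  1010-(✓)  1011-(✓)  110-1  1101-(✓)
size-2^2 implicants → --011  -0-00(✓)  -0-10(✓)  -0-11(✓)  -00-0(✓)  -001-(✓)  -01-0(✓)  -011-(✓)  0--11  0-1-0  0-11-  00--0(✓)  00-1-(✓)  011--  1-01-  10--0(✓)  10-1-(✓)  101--
size-2^3 implicants → -0--0  -0-1-
Unchecked terms (primes): --011, -0--0, -0-1-, 0--11, 0-1-0, 0-11-, 011--, 1-01-, 101--, 110-1
Minterm coverage:
  m0 ⊆ -0--0 [E]
  m2 ⊆ -0--0,-0-1-
  m3 ⊆ --011,-0-1-,0--11
  m7 ⊆ -0-1-,0--11,0-11-
  m11 ⊆ --011,0--11
  m14 ⊆ 0-1-0,0-11-,011--
  m15 ⊆ 0--11,0-11-,011--
  m16 ⊆ -0--0 [E]
  m18 ⊆ -0--0,-0-1-,1-01-
  m19 ⊆ --011,-0-1-,1-01-
  m20 ⊆ -0--0,101--
  m21 ⊆ 101-- [E]
  m22 ⊆ -0--0,-0-1-,101--
  m23 ⊆ -0-1-,101--
  m25 ⊆ 110-1 [E]
  m26 ⊆ 1-01- [E]
  m27 ⊆ --011,1-01-,110-1
E = {-0--0, 1-01-, 101--, 110-1}

4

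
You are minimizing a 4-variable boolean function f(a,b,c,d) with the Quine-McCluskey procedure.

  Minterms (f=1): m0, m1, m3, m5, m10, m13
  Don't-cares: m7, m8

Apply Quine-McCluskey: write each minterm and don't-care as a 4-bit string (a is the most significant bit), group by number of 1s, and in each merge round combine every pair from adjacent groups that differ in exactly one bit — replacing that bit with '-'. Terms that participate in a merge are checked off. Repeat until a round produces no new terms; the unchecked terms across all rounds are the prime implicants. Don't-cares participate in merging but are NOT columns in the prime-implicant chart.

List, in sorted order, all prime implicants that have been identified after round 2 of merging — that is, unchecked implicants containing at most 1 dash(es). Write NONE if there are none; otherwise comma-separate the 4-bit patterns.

Round 0: 0000✓ 0001✓ 0011✓ 0101✓ 0111✓ 1000✓ 1010✓ 1101✓
Round 1: -000 -101 0-01✓ 0-11✓ 00-1✓ 000- 01-1✓ 10-0
Round 2: 0--1
PIs = {-000, -101, 0--1, 000-, 10-0}

-000, -101, 000-, 10-0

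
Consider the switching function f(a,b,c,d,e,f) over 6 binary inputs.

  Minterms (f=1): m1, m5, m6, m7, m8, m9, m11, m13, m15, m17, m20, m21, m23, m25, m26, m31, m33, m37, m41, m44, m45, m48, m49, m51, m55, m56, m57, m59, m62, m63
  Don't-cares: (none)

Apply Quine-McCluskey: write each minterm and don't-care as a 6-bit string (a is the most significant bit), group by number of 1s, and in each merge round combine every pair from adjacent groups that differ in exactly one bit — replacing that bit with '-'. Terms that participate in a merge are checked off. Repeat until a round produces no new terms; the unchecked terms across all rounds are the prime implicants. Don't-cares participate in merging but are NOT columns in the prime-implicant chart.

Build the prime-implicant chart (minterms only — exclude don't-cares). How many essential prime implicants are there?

[col 0] 000001*, 000101*, 000110*, 000111*, 001000*, 001001*, 001011*, 001101*, 001111*, 010001*, 010100*, 010101*, 010111*, 011001*, 011010, 011111*, 100001*, 100101*, 101001*, 101100*, 101101*, 110000*, 110001*, 110011*, 110111*, 111000*, 111001*, 111011*, 111110*, 111111*
[col 1] -00001*, -00101*, -01001*, -01101*, -10001*, -10111*, -11001*, -11111*, 0-0001*, 0-0101*, 0-0111*, 0-1001*, 0-1111*, 00-001*, 00-101*, 00-111*, 000-01*, 0001-1*, 00011-, 001-01*, 001-11*, 0010-1*, 00100-, 0011-1*, 01-001*, 01-111*, 010-01*, 0101-1*, 01010-, 1-0001*, 1-1001*, 10-001*, 10-101*, 100-01*, 101-01*, 10110-, 11-000*, 11-001*, 11-011*, 11-111*, 110-11*, 1100-1*, 11000-*, 111-11*, 1110-1*, 11100-*, 11111-
[col 2] --0001*, --1001*, -0-001*, -0-101*, -00-01*, -01-01*, -1-001*, -1-111, 0--001*, 0--111, 0-0-01, 0-01-1, 00--01*, 00-1-1, 001--1, 1--001*, 10--01*, 11--11, 11-0-1, 11-00-
[col 3] ---001, -0--01
Prime implicants: ---001, -0--01, -1-111, 0--111, 0-0-01, 0-01-1, 00-1-1, 00011-, 001--1, 00100-, 01010-, 011010, 10110-, 11--11, 11-0-1, 11-00-, 11111-
PI chart (minterm → PIs covering it):
  1 | ---001,-0--01,0-0-01
  5 | -0--01,0-0-01,0-01-1,00-1-1
  6 | 00011-  (sole → essential)
  7 | 0--111,0-01-1,00-1-1,00011-
  8 | 00100-  (sole → essential)
  9 | ---001,-0--01,001--1,00100-
  11 | 001--1  (sole → essential)
  13 | -0--01,00-1-1,001--1
  15 | 0--111,00-1-1,001--1
  17 | ---001,0-0-01
  20 | 01010-  (sole → essential)
  21 | 0-0-01,0-01-1,01010-
  23 | -1-111,0--111,0-01-1
  25 | ---001  (sole → essential)
  26 | 011010  (sole → essential)
  31 | -1-111,0--111
  33 | ---001,-0--01
  37 | -0--01  (sole → essential)
  41 | ---001,-0--01
  44 | 10110-  (sole → essential)
  45 | -0--01,10110-
  48 | 11-00-  (sole → essential)
  49 | ---001,11-0-1,11-00-
  51 | 11--11,11-0-1
  55 | -1-111,11--11
  56 | 11-00-  (sole → essential)
  57 | ---001,11-0-1,11-00-
  59 | 11--11,11-0-1
  62 | 11111-  (sole → essential)
  63 | -1-111,11--11,11111-
Essential prime implicants: ---001, -0--01, 00011-, 001--1, 00100-, 01010-, 011010, 10110-, 11-00-, 11111-

10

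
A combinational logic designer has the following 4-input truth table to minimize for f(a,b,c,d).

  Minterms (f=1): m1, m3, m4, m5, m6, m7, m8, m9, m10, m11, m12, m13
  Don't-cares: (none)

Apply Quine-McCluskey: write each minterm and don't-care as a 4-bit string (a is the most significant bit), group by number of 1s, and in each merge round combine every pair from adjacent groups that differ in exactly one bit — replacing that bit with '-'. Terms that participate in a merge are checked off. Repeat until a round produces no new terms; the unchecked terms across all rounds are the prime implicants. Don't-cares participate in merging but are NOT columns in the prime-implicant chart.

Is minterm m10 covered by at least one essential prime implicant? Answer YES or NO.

YES

[col 0] 0001*, 0011*, 0100*, 0101*, 0110*, 0111*, 1000*, 1001*, 1010*, 1011*, 1100*, 1101*
[col 1] -001*, -011*, -100*, -101*, 0-01*, 0-11*, 00-1*, 01-0*, 01-1*, 010-*, 011-*, 1-00*, 1-01*, 10-0*, 10-1*, 100-*, 101-*, 110-*
[col 2] --01, -0-1, -10-, 0--1, 01--, 1-0-, 10--
Prime implicants: --01, -0-1, -10-, 0--1, 01--, 1-0-, 10--
PI chart (minterm → PIs covering it):
  1 | --01,-0-1,0--1
  3 | -0-1,0--1
  4 | -10-,01--
  5 | --01,-10-,0--1,01--
  6 | 01--  (sole → essential)
  7 | 0--1,01--
  8 | 1-0-,10--
  9 | --01,-0-1,1-0-,10--
  10 | 10--  (sole → essential)
  11 | -0-1,10--
  12 | -10-,1-0-
  13 | --01,-10-,1-0-
Essential prime implicants: 01--, 10--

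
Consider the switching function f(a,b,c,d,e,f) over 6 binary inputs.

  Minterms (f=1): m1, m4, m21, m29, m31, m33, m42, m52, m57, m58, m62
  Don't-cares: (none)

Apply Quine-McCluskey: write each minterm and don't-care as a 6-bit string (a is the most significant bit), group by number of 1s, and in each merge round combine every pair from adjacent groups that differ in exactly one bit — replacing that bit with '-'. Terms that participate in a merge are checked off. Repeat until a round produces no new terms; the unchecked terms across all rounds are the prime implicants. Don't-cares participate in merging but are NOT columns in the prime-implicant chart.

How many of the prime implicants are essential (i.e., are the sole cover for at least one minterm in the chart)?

8

[col 0] 000001*, 000100, 010101*, 011101*, 011111*, 100001*, 101010*, 110100, 111001, 111010*, 111110*
[col 1] -00001, 01-101, 0111-1, 1-1010, 111-10
Prime implicants: -00001, 000100, 01-101, 0111-1, 1-1010, 110100, 111-10, 111001
PI chart (minterm → PIs covering it):
  1 | -00001  (sole → essential)
  4 | 000100  (sole → essential)
  21 | 01-101  (sole → essential)
  29 | 01-101,0111-1
  31 | 0111-1  (sole → essential)
  33 | -00001  (sole → essential)
  42 | 1-1010  (sole → essential)
  52 | 110100  (sole → essential)
  57 | 111001  (sole → essential)
  58 | 1-1010,111-10
  62 | 111-10  (sole → essential)
Essential prime implicants: -00001, 000100, 01-101, 0111-1, 1-1010, 110100, 111-10, 111001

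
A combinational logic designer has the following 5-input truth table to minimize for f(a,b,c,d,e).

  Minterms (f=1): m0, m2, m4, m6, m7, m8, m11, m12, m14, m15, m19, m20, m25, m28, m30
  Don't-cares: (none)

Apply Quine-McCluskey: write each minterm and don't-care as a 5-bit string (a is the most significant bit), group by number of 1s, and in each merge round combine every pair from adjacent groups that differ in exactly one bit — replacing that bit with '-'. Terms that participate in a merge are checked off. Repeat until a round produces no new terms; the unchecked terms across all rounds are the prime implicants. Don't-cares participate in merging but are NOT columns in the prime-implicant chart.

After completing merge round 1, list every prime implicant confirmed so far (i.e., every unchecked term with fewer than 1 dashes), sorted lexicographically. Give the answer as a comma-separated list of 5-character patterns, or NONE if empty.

size-2^0 implicants → 00000(✓)  00010(✓)  00100(✓)  00110(✓)  00111(✓)  01000(✓)  01011(✓)  01100(✓)  01110(✓)  01111(✓)  10011  10100(✓)  11001  11100(✓)  11110(✓)
size-2^1 implicants → -0100(✓)  -1100(✓)  -1110(✓)  0-000(✓)  0-100(✓)  0-110(✓)  0-111(✓)  00-00(✓)  00-10(✓)  000-0(✓)  001-0(✓)  0011-(✓)  01-00(✓)  01-11  011-0(✓)  0111-(✓)  1-100(✓)  111-0(✓)
size-2^2 implicants → --100  -11-0  0--00  0-1-0  0-11-  00--0
Unchecked terms (primes): --100, -11-0, 0--00, 0-1-0, 0-11-, 00--0, 01-11, 10011, 11001

10011, 11001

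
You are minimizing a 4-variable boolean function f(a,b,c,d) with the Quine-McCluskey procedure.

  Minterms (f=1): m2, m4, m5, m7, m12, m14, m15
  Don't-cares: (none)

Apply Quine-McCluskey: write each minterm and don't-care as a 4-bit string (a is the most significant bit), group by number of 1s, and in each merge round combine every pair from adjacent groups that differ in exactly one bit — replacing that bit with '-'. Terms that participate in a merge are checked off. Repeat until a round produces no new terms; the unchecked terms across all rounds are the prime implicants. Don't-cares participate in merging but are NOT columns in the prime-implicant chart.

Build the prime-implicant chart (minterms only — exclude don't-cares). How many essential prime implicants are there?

Round 0: 0010 0100✓ 0101✓ 0111✓ 1100✓ 1110✓ 1111✓
Round 1: -100 -111 01-1 010- 11-0 111-
PIs = {-100, -111, 0010, 01-1, 010-, 11-0, 111-}
Coverage chart:
  m2: 0010 ←essential
  m4: -100,010-
  m5: 01-1,010-
  m7: -111,01-1
  m12: -100,11-0
  m14: 11-0,111-
  m15: -111,111-
Essential: 0010

1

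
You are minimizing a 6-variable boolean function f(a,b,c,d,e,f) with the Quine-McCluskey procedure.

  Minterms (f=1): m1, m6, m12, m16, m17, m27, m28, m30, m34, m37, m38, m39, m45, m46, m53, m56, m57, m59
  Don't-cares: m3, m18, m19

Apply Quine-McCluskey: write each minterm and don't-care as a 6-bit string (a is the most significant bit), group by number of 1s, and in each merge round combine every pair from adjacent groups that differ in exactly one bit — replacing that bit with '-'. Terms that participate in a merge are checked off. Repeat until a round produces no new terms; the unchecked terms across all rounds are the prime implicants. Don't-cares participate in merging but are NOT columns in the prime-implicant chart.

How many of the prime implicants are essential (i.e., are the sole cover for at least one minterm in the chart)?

10

[col 0] 000001*, 000011*, 000110*, 001100*, 010000*, 010001*, 010010*, 010011*, 011011*, 011100*, 011110*, 100010*, 100101*, 100110*, 100111*, 101101*, 101110*, 110101*, 111000*, 111001*, 111011*
[col 1] -00110, -11011, 0-0001*, 0-0011*, 0-1100, 0000-1*, 01-011, 0100-0*, 0100-1*, 01000-*, 01001-*, 0111-0, 1-0101, 10-101, 10-110, 100-10, 1001-1, 10011-, 1110-1, 11100-
[col 2] 0-00-1, 0100--
Prime implicants: -00110, -11011, 0-00-1, 0-1100, 01-011, 0100--, 0111-0, 1-0101, 10-101, 10-110, 100-10, 1001-1, 10011-, 1110-1, 11100-
PI chart (minterm → PIs covering it):
  1 | 0-00-1  (sole → essential)
  6 | -00110  (sole → essential)
  12 | 0-1100  (sole → essential)
  16 | 0100--  (sole → essential)
  17 | 0-00-1,0100--
  27 | -11011,01-011
  28 | 0-1100,0111-0
  30 | 0111-0  (sole → essential)
  34 | 100-10  (sole → essential)
  37 | 1-0101,10-101,1001-1
  38 | -00110,10-110,100-10,10011-
  39 | 1001-1,10011-
  45 | 10-101  (sole → essential)
  46 | 10-110  (sole → essential)
  53 | 1-0101  (sole → essential)
  56 | 11100-  (sole → essential)
  57 | 1110-1,11100-
  59 | -11011,1110-1
Essential prime implicants: -00110, 0-00-1, 0-1100, 0100--, 0111-0, 1-0101, 10-101, 10-110, 100-10, 11100-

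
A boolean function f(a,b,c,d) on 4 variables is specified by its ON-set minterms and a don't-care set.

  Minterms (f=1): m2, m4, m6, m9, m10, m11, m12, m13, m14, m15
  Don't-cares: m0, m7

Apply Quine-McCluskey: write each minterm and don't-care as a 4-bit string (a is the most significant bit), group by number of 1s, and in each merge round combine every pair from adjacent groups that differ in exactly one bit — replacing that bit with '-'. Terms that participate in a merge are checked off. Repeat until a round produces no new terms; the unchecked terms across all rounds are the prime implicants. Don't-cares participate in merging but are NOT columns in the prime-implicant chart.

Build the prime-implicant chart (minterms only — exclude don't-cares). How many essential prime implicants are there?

1

Round 0: 0000✓ 0010✓ 0100✓ 0110✓ 0111✓ 1001✓ 1010✓ 1011✓ 1100✓ 1101✓ 1110✓ 1111✓
Round 1: -010✓ -100✓ -110✓ -111✓ 0-00✓ 0-10✓ 00-0✓ 01-0✓ 011-✓ 1-01✓ 1-10✓ 1-11✓ 10-1✓ 101-✓ 11-0✓ 11-1✓ 110-✓ 111-✓
Round 2: --10 -1-0 -11- 0--0 1--1 1-1- 11--
PIs = {--10, -1-0, -11-, 0--0, 1--1, 1-1-, 11--}
Coverage chart:
  m2: --10,0--0
  m4: -1-0,0--0
  m6: --10,-1-0,-11-,0--0
  m9: 1--1 ←essential
  m10: --10,1-1-
  m11: 1--1,1-1-
  m12: -1-0,11--
  m13: 1--1,11--
  m14: --10,-1-0,-11-,1-1-,11--
  m15: -11-,1--1,1-1-,11--
Essential: 1--1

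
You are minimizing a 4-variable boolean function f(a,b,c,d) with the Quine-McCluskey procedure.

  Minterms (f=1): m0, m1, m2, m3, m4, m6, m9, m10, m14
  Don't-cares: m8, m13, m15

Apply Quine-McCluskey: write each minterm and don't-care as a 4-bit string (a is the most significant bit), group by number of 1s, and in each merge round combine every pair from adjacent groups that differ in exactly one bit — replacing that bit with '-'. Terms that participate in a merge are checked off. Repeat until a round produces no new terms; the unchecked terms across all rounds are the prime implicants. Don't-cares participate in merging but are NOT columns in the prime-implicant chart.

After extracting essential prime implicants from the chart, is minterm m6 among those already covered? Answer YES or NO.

YES

Round 0: 0000✓ 0001✓ 0010✓ 0011✓ 0100✓ 0110✓ 1000✓ 1001✓ 1010✓ 1101✓ 1110✓ 1111✓
Round 1: -000✓ -001✓ -010✓ -110✓ 0-00✓ 0-10✓ 00-0✓ 00-1✓ 000-✓ 001-✓ 01-0✓ 1-01 1-10✓ 10-0✓ 100-✓ 11-1 111-
Round 2: --10 -0-0 -00- 0--0 00--
PIs = {--10, -0-0, -00-, 0--0, 00--, 1-01, 11-1, 111-}
Coverage chart:
  m0: -0-0,-00-,0--0,00--
  m1: -00-,00--
  m2: --10,-0-0,0--0,00--
  m3: 00-- ←essential
  m4: 0--0 ←essential
  m6: --10,0--0
  m9: -00-,1-01
  m10: --10,-0-0
  m14: --10,111-
Essential: 0--0, 00--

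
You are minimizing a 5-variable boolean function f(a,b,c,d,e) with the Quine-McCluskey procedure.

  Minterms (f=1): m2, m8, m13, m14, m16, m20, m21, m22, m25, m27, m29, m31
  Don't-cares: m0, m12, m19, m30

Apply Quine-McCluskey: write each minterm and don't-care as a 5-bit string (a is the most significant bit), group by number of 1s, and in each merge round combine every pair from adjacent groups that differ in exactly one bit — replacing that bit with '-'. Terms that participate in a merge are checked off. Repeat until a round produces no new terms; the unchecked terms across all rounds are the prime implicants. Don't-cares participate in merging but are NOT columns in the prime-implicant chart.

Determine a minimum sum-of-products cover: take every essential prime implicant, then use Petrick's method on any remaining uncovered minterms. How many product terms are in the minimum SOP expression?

8

Round 0: 00000✓ 00010✓ 01000✓ 01100✓ 01101✓ 01110✓ 10000✓ 10011✓ 10100✓ 10101✓ 10110✓ 11001✓ 11011✓ 11101✓ 11110✓ 11111✓
Round 1: -0000 -1101 -1110 0-000 000-0 01-00 011-0 0110- 1-011 1-101 1-110 10-00 101-0 1010- 11-01✓ 11-11✓ 110-1✓ 111-1✓ 1111-
Round 2: 11--1
PIs = {-0000, -1101, -1110, 0-000, 000-0, 01-00, 011-0, 0110-, 1-011, 1-101, 1-110, 10-00, 101-0, 1010-, 11--1, 1111-}
Coverage chart:
  m2: 000-0 ←essential
  m8: 0-000,01-00
  m13: -1101,0110-
  m14: -1110,011-0
  m16: -0000,10-00
  m20: 10-00,101-0,1010-
  m21: 1-101,1010-
  m22: 1-110,101-0
  m25: 11--1 ←essential
  m27: 1-011,11--1
  m29: -1101,1-101,11--1
  m31: 11--1,1111-
Essential: 000-0, 11--1
Petrick residual → -0000, -1101, -1110, 0-000, 1-101, 101-0
Min cover (8 terms): b'c'd'e' + bcd'e + bcde' + a'c'd'e' + a'b'c'e' + acd'e + ab'ce' + abe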